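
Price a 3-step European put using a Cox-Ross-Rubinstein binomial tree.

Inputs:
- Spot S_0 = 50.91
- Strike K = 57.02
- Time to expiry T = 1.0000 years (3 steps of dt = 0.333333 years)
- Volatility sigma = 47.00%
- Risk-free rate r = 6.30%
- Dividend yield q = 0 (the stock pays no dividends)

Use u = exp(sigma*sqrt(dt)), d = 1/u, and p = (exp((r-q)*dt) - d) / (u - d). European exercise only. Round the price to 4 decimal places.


Answer: Price = V(0,0) = 11.5431

Derivation:
dt = T/N = 0.333333
u = exp(sigma*sqrt(dt)) = 1.311740; d = 1/u = 0.762346
p = (exp((r-q)*dt) - d) / (u - d) = 0.471203
Discount per step: exp(-r*dt) = 0.979219
Stock lattice S(k, i) with i counting down-moves:
  k=0: S(0,0) = 50.9100
  k=1: S(1,0) = 66.7807; S(1,1) = 38.8110
  k=2: S(2,0) = 87.5989; S(2,1) = 50.9100; S(2,2) = 29.5874
  k=3: S(3,0) = 114.9070; S(3,1) = 66.7807; S(3,2) = 38.8110; S(3,3) = 22.5559
Terminal payoffs V(N, i) = max(K - S_T, 0):
  V(3,0) = 0.000000; V(3,1) = 0.000000; V(3,2) = 18.208960; V(3,3) = 34.464127
Backward induction: V(k, i) = exp(-r*dt) * [p * V(k+1, i) + (1-p) * V(k+1, i+1)].
  V(2,0) = exp(-r*dt) * [p*0.000000 + (1-p)*0.000000] = 0.000000
  V(2,1) = exp(-r*dt) * [p*0.000000 + (1-p)*18.208960] = 9.428752
  V(2,2) = exp(-r*dt) * [p*18.208960 + (1-p)*34.464127] = 26.247620
  V(1,0) = exp(-r*dt) * [p*0.000000 + (1-p)*9.428752] = 4.882287
  V(1,1) = exp(-r*dt) * [p*9.428752 + (1-p)*26.247620] = 17.941764
  V(0,0) = exp(-r*dt) * [p*4.882287 + (1-p)*17.941764] = 11.543134


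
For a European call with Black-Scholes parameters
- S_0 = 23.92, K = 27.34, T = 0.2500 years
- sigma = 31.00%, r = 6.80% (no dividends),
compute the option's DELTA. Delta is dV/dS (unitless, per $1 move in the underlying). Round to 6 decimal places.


Answer: Delta = 0.249841

Derivation:
d1 = -0.6749896917; d2 = -0.8299896917
phi(d1) = 0.3176693951; exp(-qT) = 1.0000000000; exp(-rT) = 0.9831436846
N(d1) = 0.2498411571
Delta = exp(-qT) * N(d1) = 1.0000000000 * 0.2498411571 = 0.249841


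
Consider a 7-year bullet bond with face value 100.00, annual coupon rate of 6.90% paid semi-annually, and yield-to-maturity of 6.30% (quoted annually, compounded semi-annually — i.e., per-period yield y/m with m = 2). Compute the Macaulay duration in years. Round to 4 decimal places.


Answer: Macaulay duration = 5.6932 years

Derivation:
Coupon per period c = face * coupon_rate / m = 3.450000
Periods per year m = 2; per-period yield y/m = 0.031500
Number of cashflows N = 14
Cashflows (t years, CF_t, discount factor 1/(1+y/m)^(m*t), PV):
  t = 0.5000: CF_t = 3.450000, DF = 0.969462, PV = 3.344644
  t = 1.0000: CF_t = 3.450000, DF = 0.939856, PV = 3.242505
  t = 1.5000: CF_t = 3.450000, DF = 0.911155, PV = 3.143485
  t = 2.0000: CF_t = 3.450000, DF = 0.883330, PV = 3.047489
  t = 2.5000: CF_t = 3.450000, DF = 0.856355, PV = 2.954425
  t = 3.0000: CF_t = 3.450000, DF = 0.830204, PV = 2.864202
  t = 3.5000: CF_t = 3.450000, DF = 0.804851, PV = 2.776735
  t = 4.0000: CF_t = 3.450000, DF = 0.780272, PV = 2.691939
  t = 4.5000: CF_t = 3.450000, DF = 0.756444, PV = 2.609733
  t = 5.0000: CF_t = 3.450000, DF = 0.733344, PV = 2.530036
  t = 5.5000: CF_t = 3.450000, DF = 0.710949, PV = 2.452774
  t = 6.0000: CF_t = 3.450000, DF = 0.689238, PV = 2.377871
  t = 6.5000: CF_t = 3.450000, DF = 0.668190, PV = 2.305256
  t = 7.0000: CF_t = 103.450000, DF = 0.647785, PV = 67.013337
Price P = sum_t PV_t = 103.354431
Macaulay numerator sum_t t * PV_t:
  t * PV_t at t = 0.5000: 1.672322
  t * PV_t at t = 1.0000: 3.242505
  t * PV_t at t = 1.5000: 4.715228
  t * PV_t at t = 2.0000: 6.094978
  t * PV_t at t = 2.5000: 7.386062
  t * PV_t at t = 3.0000: 8.592607
  t * PV_t at t = 3.5000: 9.718573
  t * PV_t at t = 4.0000: 10.767757
  t * PV_t at t = 4.5000: 11.743797
  t * PV_t at t = 5.0000: 12.650182
  t * PV_t at t = 5.5000: 13.490257
  t * PV_t at t = 6.0000: 14.267227
  t * PV_t at t = 6.5000: 14.984161
  t * PV_t at t = 7.0000: 469.093357
Macaulay duration D = (sum_t t * PV_t) / P = 588.419012 / 103.354431 = 5.693215


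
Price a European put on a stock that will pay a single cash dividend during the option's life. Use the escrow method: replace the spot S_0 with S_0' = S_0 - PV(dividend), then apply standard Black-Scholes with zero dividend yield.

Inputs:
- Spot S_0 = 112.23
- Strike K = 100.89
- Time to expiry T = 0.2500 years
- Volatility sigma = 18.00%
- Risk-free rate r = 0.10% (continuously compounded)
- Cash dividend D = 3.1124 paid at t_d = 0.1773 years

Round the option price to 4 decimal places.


PV(D) = D * exp(-r * t_d) = 3.1124 * 0.99982272 = 3.11184822
S_0' = S_0 - PV(D) = 112.2300 - 3.11184822 = 109.11815178
d1 = (ln(S_0'/K) + (r + sigma^2/2)*T) / (sigma*sqrt(T)) = 0.91889380
d2 = d1 - sigma*sqrt(T) = 0.82889380
exp(-rT) = 0.99975003
N(-d1) = 0.17907556; N(-d2) = 0.20358225
P = K * exp(-rT) * N(-d2) - S_0' * N(-d1) = 100.8900 * 0.99975003 * 0.20358225 - 109.11815178 * 0.17907556 = 0.9939

Answer: Price = 0.9939


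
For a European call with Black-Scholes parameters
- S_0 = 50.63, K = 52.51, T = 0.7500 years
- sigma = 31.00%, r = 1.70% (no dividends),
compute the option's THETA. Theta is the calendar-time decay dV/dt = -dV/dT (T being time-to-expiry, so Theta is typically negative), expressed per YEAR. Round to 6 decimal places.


d1 = 0.0459204228; d2 = -0.2225474524
phi(d1) = 0.3985218802; exp(-qT) = 1.0000000000; exp(-rT) = 0.9873309369
Theta = -S*exp(-qT)*phi(d1)*sigma/(2*sqrt(T)) - r*K*exp(-rT)*N(d2) + q*S*exp(-qT)*N(d1)
N(d1) = 0.5183131618; N(d2) = 0.4119438688; sqrt(T) = 0.8660254038
Term 1 = -50.6300 * 1.0000000000 * 0.3985218802 * 0.3100 / (2 * 0.8660254038) = -3.6112800149
Term 2 = -0.0170 * 52.5100 * 0.9873309369 * 0.4119438688 = -0.3630711396
Term 3 = 0 (no dividend yield, q = 0)
Theta = -3.6112800149 + (-0.3630711396) + (0.0000000000) = -3.974351

Answer: Theta = -3.974351


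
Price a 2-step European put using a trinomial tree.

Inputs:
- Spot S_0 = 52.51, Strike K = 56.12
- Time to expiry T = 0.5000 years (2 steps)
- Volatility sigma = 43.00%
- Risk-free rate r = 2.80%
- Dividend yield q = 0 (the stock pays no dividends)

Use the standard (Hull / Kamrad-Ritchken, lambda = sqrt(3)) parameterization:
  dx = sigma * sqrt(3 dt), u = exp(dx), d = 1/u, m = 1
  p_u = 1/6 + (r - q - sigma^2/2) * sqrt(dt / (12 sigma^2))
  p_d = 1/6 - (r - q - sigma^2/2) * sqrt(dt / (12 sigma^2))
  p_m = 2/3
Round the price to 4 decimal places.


Answer: Price = V(0,0) = 7.8027

Derivation:
dt = T/N = 0.250000; dx = sigma*sqrt(3*dt) = 0.372391
u = exp(dx) = 1.451200; d = 1/u = 0.689085
p_u = 0.145033, p_m = 0.666667, p_d = 0.188301
Discount per step: exp(-r*dt) = 0.993024
Stock lattice S(k, j) with j the centered position index:
  k=0: S(0,+0) = 52.5100
  k=1: S(1,-1) = 36.1838; S(1,+0) = 52.5100; S(1,+1) = 76.2025
  k=2: S(2,-2) = 24.9337; S(2,-1) = 36.1838; S(2,+0) = 52.5100; S(2,+1) = 76.2025; S(2,+2) = 110.5851
Terminal payoffs V(N, j) = max(K - S_T, 0):
  V(2,-2) = 31.186263; V(2,-1) = 19.936157; V(2,+0) = 3.610000; V(2,+1) = 0.000000; V(2,+2) = 0.000000
Backward induction: V(k, j) = exp(-r*dt) * [p_u * V(k+1, j+1) + p_m * V(k+1, j) + p_d * V(k+1, j-1)]
  V(1,-1) = exp(-r*dt) * [p_u*3.610000 + p_m*19.936157 + p_d*31.186263] = 19.549403
  V(1,+0) = exp(-r*dt) * [p_u*0.000000 + p_m*3.610000 + p_d*19.936157] = 6.117681
  V(1,+1) = exp(-r*dt) * [p_u*0.000000 + p_m*0.000000 + p_d*3.610000] = 0.675023
  V(0,+0) = exp(-r*dt) * [p_u*0.675023 + p_m*6.117681 + p_d*19.549403] = 7.802707


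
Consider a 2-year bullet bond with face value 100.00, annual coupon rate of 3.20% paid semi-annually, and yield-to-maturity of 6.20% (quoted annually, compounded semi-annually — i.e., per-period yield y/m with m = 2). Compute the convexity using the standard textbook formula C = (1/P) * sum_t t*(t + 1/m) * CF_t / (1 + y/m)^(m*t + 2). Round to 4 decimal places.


Answer: Convexity = 4.5527

Derivation:
Coupon per period c = face * coupon_rate / m = 1.600000
Periods per year m = 2; per-period yield y/m = 0.031000
Number of cashflows N = 4
Cashflows (t years, CF_t, discount factor 1/(1+y/m)^(m*t), PV):
  t = 0.5000: CF_t = 1.600000, DF = 0.969932, PV = 1.551891
  t = 1.0000: CF_t = 1.600000, DF = 0.940768, PV = 1.505229
  t = 1.5000: CF_t = 1.600000, DF = 0.912481, PV = 1.459970
  t = 2.0000: CF_t = 101.600000, DF = 0.885045, PV = 89.920569
Price P = sum_t PV_t = 94.437660
Convexity numerator sum_t t*(t + 1/m) * CF_t / (1+y/m)^(m*t + 2):
  t = 0.5000: term = 0.729985
  t = 1.0000: term = 2.124108
  t = 1.5000: term = 4.120481
  t = 2.0000: term = 422.972099
Convexity = (1/P) * sum = 429.946673 / 94.437660 = 4.552704


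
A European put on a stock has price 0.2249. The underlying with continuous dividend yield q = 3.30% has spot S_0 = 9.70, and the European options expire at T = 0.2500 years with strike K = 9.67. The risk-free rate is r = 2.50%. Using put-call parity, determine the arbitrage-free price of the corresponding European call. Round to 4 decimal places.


Put-call parity: C - P = S_0 * exp(-qT) - K * exp(-rT).
S_0 * exp(-qT) = 9.7000 * 0.99178394 = 9.62030420
K * exp(-rT) = 9.6700 * 0.99376949 = 9.60975097
C = P + S*exp(-qT) - K*exp(-rT)
C = 0.2249 + 9.62030420 - 9.60975097 = 0.2355

Answer: Call price = 0.2355


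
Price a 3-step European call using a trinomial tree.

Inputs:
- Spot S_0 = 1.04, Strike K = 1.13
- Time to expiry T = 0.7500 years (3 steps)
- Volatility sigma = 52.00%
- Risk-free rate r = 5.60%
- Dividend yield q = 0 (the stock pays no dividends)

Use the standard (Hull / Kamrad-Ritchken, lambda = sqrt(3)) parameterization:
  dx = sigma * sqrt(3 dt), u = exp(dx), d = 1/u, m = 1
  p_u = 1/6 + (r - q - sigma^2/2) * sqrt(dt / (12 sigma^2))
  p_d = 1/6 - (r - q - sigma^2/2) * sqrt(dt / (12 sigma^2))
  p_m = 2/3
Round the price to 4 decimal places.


Answer: Price = V(0,0) = 0.1643

Derivation:
dt = T/N = 0.250000; dx = sigma*sqrt(3*dt) = 0.450333
u = exp(dx) = 1.568835; d = 1/u = 0.637416
p_u = 0.144683, p_m = 0.666667, p_d = 0.188650
Discount per step: exp(-r*dt) = 0.986098
Stock lattice S(k, j) with j the centered position index:
  k=0: S(0,+0) = 1.0400
  k=1: S(1,-1) = 0.6629; S(1,+0) = 1.0400; S(1,+1) = 1.6316
  k=2: S(2,-2) = 0.4226; S(2,-1) = 0.6629; S(2,+0) = 1.0400; S(2,+1) = 1.6316; S(2,+2) = 2.5597
  k=3: S(3,-3) = 0.2693; S(3,-2) = 0.4226; S(3,-1) = 0.6629; S(3,+0) = 1.0400; S(3,+1) = 1.6316; S(3,+2) = 2.5597; S(3,+3) = 4.0157
Terminal payoffs V(N, j) = max(S_T - K, 0):
  V(3,-3) = 0.000000; V(3,-2) = 0.000000; V(3,-1) = 0.000000; V(3,+0) = 0.000000; V(3,+1) = 0.501588; V(3,+2) = 1.429692; V(3,+3) = 2.885735
Backward induction: V(k, j) = exp(-r*dt) * [p_u * V(k+1, j+1) + p_m * V(k+1, j) + p_d * V(k+1, j-1)]
  V(2,-2) = exp(-r*dt) * [p_u*0.000000 + p_m*0.000000 + p_d*0.000000] = 0.000000
  V(2,-1) = exp(-r*dt) * [p_u*0.000000 + p_m*0.000000 + p_d*0.000000] = 0.000000
  V(2,+0) = exp(-r*dt) * [p_u*0.501588 + p_m*0.000000 + p_d*0.000000] = 0.071562
  V(2,+1) = exp(-r*dt) * [p_u*1.429692 + p_m*0.501588 + p_d*0.000000] = 0.533720
  V(2,+2) = exp(-r*dt) * [p_u*2.885735 + p_m*1.429692 + p_d*0.501588] = 1.444899
  V(1,-1) = exp(-r*dt) * [p_u*0.071562 + p_m*0.000000 + p_d*0.000000] = 0.010210
  V(1,+0) = exp(-r*dt) * [p_u*0.533720 + p_m*0.071562 + p_d*0.000000] = 0.123192
  V(1,+1) = exp(-r*dt) * [p_u*1.444899 + p_m*0.533720 + p_d*0.071562] = 0.570325
  V(0,+0) = exp(-r*dt) * [p_u*0.570325 + p_m*0.123192 + p_d*0.010210] = 0.164254


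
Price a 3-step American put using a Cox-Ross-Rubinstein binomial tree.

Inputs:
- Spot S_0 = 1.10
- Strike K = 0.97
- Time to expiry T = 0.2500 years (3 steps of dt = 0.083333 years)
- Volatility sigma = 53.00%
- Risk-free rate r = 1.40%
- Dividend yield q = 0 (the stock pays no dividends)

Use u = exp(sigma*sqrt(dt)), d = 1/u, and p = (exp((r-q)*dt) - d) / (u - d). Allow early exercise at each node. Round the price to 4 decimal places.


Answer: Price = V(0,0) = 0.0525

Derivation:
dt = T/N = 0.083333
u = exp(sigma*sqrt(dt)) = 1.165322; d = 1/u = 0.858132
p = (exp((r-q)*dt) - d) / (u - d) = 0.465625
Discount per step: exp(-r*dt) = 0.998834
Stock lattice S(k, i) with i counting down-moves:
  k=0: S(0,0) = 1.1000
  k=1: S(1,0) = 1.2819; S(1,1) = 0.9439
  k=2: S(2,0) = 1.4938; S(2,1) = 1.1000; S(2,2) = 0.8100
  k=3: S(3,0) = 1.7407; S(3,1) = 1.2819; S(3,2) = 0.9439; S(3,3) = 0.6951
Terminal payoffs V(N, i) = max(K - S_T, 0):
  V(3,0) = 0.000000; V(3,1) = 0.000000; V(3,2) = 0.026055; V(3,3) = 0.274889
Backward induction: V(k, i) = exp(-r*dt) * [p * V(k+1, i) + (1-p) * V(k+1, i+1)]; then take max(V_cont, immediate exercise) for American.
  V(2,0) = exp(-r*dt) * [p*0.000000 + (1-p)*0.000000] = 0.000000; exercise = 0.000000; V(2,0) = max -> 0.000000
  V(2,1) = exp(-r*dt) * [p*0.000000 + (1-p)*0.026055] = 0.013907; exercise = 0.000000; V(2,1) = max -> 0.013907
  V(2,2) = exp(-r*dt) * [p*0.026055 + (1-p)*0.274889] = 0.158840; exercise = 0.159971; V(2,2) = max -> 0.159971
  V(1,0) = exp(-r*dt) * [p*0.000000 + (1-p)*0.013907] = 0.007423; exercise = 0.000000; V(1,0) = max -> 0.007423
  V(1,1) = exp(-r*dt) * [p*0.013907 + (1-p)*0.159971] = 0.091853; exercise = 0.026055; V(1,1) = max -> 0.091853
  V(0,0) = exp(-r*dt) * [p*0.007423 + (1-p)*0.091853] = 0.052479; exercise = 0.000000; V(0,0) = max -> 0.052479


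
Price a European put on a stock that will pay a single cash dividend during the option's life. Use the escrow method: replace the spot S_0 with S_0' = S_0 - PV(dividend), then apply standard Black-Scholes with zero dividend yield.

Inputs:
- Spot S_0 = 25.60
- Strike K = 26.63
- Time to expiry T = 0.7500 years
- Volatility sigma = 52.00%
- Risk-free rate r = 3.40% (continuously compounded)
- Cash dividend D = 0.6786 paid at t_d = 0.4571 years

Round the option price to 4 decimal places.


PV(D) = D * exp(-r * t_d) = 0.6786 * 0.98457874 = 0.66813514
S_0' = S_0 - PV(D) = 25.6000 - 0.66813514 = 24.93186486
d1 = (ln(S_0'/K) + (r + sigma^2/2)*T) / (sigma*sqrt(T)) = 0.13547368
d2 = d1 - sigma*sqrt(T) = -0.31485953
exp(-rT) = 0.97482238
N(-d1) = 0.44611868; N(-d2) = 0.62356584
P = K * exp(-rT) * N(-d2) - S_0' * N(-d1) = 26.6300 * 0.97482238 * 0.62356584 - 24.93186486 * 0.44611868 = 5.0649

Answer: Price = 5.0649


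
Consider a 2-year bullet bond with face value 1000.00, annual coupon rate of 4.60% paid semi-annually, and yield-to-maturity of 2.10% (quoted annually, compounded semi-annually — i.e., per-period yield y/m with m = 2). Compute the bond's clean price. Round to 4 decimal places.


Answer: Price = 1048.7146

Derivation:
Coupon per period c = face * coupon_rate / m = 23.000000
Periods per year m = 2; per-period yield y/m = 0.010500
Number of cashflows N = 4
Cashflows (t years, CF_t, discount factor 1/(1+y/m)^(m*t), PV):
  t = 0.5000: CF_t = 23.000000, DF = 0.989609, PV = 22.761009
  t = 1.0000: CF_t = 23.000000, DF = 0.979326, PV = 22.524502
  t = 1.5000: CF_t = 23.000000, DF = 0.969150, PV = 22.290452
  t = 2.0000: CF_t = 1023.000000, DF = 0.959080, PV = 981.138601
Price P = sum_t PV_t = 1048.714564


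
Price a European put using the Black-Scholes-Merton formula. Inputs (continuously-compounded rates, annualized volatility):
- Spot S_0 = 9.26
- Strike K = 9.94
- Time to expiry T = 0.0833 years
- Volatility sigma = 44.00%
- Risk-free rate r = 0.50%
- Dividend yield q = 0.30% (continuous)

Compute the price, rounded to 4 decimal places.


d1 = (ln(S/K) + (r - q + 0.5*sigma^2) * T) / (sigma * sqrt(T)) = -0.49320511
d2 = d1 - sigma * sqrt(T) = -0.62019676
exp(-rT) = 0.99958359; exp(-qT) = 0.99975013
P = K * exp(-rT) * N(-d2) - S_0 * exp(-qT) * N(-d1)
N(-d1) = 0.68906617; N(-d2) = 0.73243587
P = 9.9400 * 0.99958359 * 0.73243587 - 9.2600 * 0.99975013 * 0.68906617 = 0.8982

Answer: Price = 0.8982


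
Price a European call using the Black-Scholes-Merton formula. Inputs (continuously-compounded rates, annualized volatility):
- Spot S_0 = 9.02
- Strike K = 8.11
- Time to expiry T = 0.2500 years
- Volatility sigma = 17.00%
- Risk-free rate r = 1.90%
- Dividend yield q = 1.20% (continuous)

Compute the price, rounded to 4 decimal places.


Answer: Price = 0.9564

Derivation:
d1 = (ln(S/K) + (r - q + 0.5*sigma^2) * T) / (sigma * sqrt(T)) = 1.31422313
d2 = d1 - sigma * sqrt(T) = 1.22922313
exp(-rT) = 0.99526126; exp(-qT) = 0.99700450
C = S_0 * exp(-qT) * N(d1) - K * exp(-rT) * N(d2)
N(d1) = 0.90561444; N(d2) = 0.89050592
C = 9.0200 * 0.99700450 * 0.90561444 - 8.1100 * 0.99526126 * 0.89050592 = 0.9564


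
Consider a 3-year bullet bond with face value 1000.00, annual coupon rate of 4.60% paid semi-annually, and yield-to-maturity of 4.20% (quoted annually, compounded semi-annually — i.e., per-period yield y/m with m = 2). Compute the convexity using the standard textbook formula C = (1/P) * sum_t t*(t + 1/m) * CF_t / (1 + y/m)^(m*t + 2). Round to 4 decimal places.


Answer: Convexity = 9.3472

Derivation:
Coupon per period c = face * coupon_rate / m = 23.000000
Periods per year m = 2; per-period yield y/m = 0.021000
Number of cashflows N = 6
Cashflows (t years, CF_t, discount factor 1/(1+y/m)^(m*t), PV):
  t = 0.5000: CF_t = 23.000000, DF = 0.979432, PV = 22.526934
  t = 1.0000: CF_t = 23.000000, DF = 0.959287, PV = 22.063599
  t = 1.5000: CF_t = 23.000000, DF = 0.939556, PV = 21.609793
  t = 2.0000: CF_t = 23.000000, DF = 0.920231, PV = 21.165321
  t = 2.5000: CF_t = 23.000000, DF = 0.901304, PV = 20.729992
  t = 3.0000: CF_t = 1023.000000, DF = 0.882766, PV = 903.069513
Price P = sum_t PV_t = 1011.165153
Convexity numerator sum_t t*(t + 1/m) * CF_t / (1+y/m)^(m*t + 2):
  t = 0.5000: term = 10.804897
  t = 1.0000: term = 31.747982
  t = 1.5000: term = 62.189975
  t = 2.0000: term = 101.518078
  t = 2.5000: term = 149.145071
  t = 3.0000: term = 9096.178959
Convexity = (1/P) * sum = 9451.584961 / 1011.165153 = 9.347222


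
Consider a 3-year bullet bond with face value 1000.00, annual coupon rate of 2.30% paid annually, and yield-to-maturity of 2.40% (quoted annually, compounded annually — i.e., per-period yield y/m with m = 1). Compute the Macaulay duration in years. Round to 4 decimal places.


Coupon per period c = face * coupon_rate / m = 23.000000
Periods per year m = 1; per-period yield y/m = 0.024000
Number of cashflows N = 3
Cashflows (t years, CF_t, discount factor 1/(1+y/m)^(m*t), PV):
  t = 1.0000: CF_t = 23.000000, DF = 0.976562, PV = 22.460938
  t = 2.0000: CF_t = 23.000000, DF = 0.953674, PV = 21.934509
  t = 3.0000: CF_t = 1023.000000, DF = 0.931323, PV = 952.742994
Price P = sum_t PV_t = 997.138441
Macaulay numerator sum_t t * PV_t:
  t * PV_t at t = 1.0000: 22.460938
  t * PV_t at t = 2.0000: 43.869019
  t * PV_t at t = 3.0000: 2858.228981
Macaulay duration D = (sum_t t * PV_t) / P = 2924.558938 / 997.138441 = 2.932952

Answer: Macaulay duration = 2.9330 years


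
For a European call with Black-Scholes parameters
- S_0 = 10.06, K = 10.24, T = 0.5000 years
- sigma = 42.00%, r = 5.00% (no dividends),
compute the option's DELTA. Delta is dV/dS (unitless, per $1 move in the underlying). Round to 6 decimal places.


d1 = 0.1729567868; d2 = -0.1240280613
phi(d1) = 0.3930196933; exp(-qT) = 1.0000000000; exp(-rT) = 0.9753099120
N(d1) = 0.5686573026
Delta = exp(-qT) * N(d1) = 1.0000000000 * 0.5686573026 = 0.568657

Answer: Delta = 0.568657


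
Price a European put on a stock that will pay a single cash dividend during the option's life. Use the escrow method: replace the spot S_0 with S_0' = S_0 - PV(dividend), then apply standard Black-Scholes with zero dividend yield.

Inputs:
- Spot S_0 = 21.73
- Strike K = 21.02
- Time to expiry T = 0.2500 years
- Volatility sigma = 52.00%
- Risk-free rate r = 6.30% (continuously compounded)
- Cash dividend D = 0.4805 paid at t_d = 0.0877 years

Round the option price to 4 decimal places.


Answer: Price = 1.9003

Derivation:
PV(D) = D * exp(-r * t_d) = 0.4805 * 0.99449014 = 0.47785251
S_0' = S_0 - PV(D) = 21.7300 - 0.47785251 = 21.25214749
d1 = (ln(S_0'/K) + (r + sigma^2/2)*T) / (sigma*sqrt(T)) = 0.23282147
d2 = d1 - sigma*sqrt(T) = -0.02717853
exp(-rT) = 0.98437338
N(-d1) = 0.40795002; N(-d2) = 0.51084133
P = K * exp(-rT) * N(-d2) - S_0' * N(-d1) = 21.0200 * 0.98437338 * 0.51084133 - 21.25214749 * 0.40795002 = 1.9003


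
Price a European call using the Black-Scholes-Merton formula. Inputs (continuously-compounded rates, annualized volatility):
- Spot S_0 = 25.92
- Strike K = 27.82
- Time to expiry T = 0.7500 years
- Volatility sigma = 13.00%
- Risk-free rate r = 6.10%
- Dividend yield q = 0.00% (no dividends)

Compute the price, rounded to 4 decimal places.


d1 = (ln(S/K) + (r - q + 0.5*sigma^2) * T) / (sigma * sqrt(T)) = -0.16568012
d2 = d1 - sigma * sqrt(T) = -0.27826342
exp(-rT) = 0.95528075; exp(-qT) = 1.00000000
C = S_0 * exp(-qT) * N(d1) - K * exp(-rT) * N(d2)
N(d1) = 0.43420435; N(d2) = 0.39040508
C = 25.9200 * 1.00000000 * 0.43420435 - 27.8200 * 0.95528075 * 0.39040508 = 0.8792

Answer: Price = 0.8792


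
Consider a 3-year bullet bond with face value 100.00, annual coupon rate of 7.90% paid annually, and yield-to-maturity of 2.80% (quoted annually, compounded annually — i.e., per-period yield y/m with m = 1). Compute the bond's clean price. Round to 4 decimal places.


Coupon per period c = face * coupon_rate / m = 7.900000
Periods per year m = 1; per-period yield y/m = 0.028000
Number of cashflows N = 3
Cashflows (t years, CF_t, discount factor 1/(1+y/m)^(m*t), PV):
  t = 1.0000: CF_t = 7.900000, DF = 0.972763, PV = 7.684825
  t = 2.0000: CF_t = 7.900000, DF = 0.946267, PV = 7.475511
  t = 3.0000: CF_t = 107.900000, DF = 0.920493, PV = 99.321233
Price P = sum_t PV_t = 114.481568

Answer: Price = 114.4816


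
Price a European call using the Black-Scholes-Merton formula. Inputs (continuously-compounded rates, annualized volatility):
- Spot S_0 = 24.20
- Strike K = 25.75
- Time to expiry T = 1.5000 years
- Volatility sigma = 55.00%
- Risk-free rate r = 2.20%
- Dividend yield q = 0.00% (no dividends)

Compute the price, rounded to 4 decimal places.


d1 = (ln(S/K) + (r - q + 0.5*sigma^2) * T) / (sigma * sqrt(T)) = 0.29363148
d2 = d1 - sigma * sqrt(T) = -0.37997820
exp(-rT) = 0.96753856; exp(-qT) = 1.00000000
C = S_0 * exp(-qT) * N(d1) - K * exp(-rT) * N(d2)
N(d1) = 0.61548024; N(d2) = 0.35198080
C = 24.2000 * 1.00000000 * 0.61548024 - 25.7500 * 0.96753856 * 0.35198080 = 6.1253

Answer: Price = 6.1253


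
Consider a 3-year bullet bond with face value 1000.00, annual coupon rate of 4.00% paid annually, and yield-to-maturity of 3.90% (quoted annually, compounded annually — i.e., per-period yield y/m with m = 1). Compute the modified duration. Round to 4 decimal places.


Answer: Modified duration = 2.7779

Derivation:
Coupon per period c = face * coupon_rate / m = 40.000000
Periods per year m = 1; per-period yield y/m = 0.039000
Number of cashflows N = 3
Cashflows (t years, CF_t, discount factor 1/(1+y/m)^(m*t), PV):
  t = 1.0000: CF_t = 40.000000, DF = 0.962464, PV = 38.498556
  t = 2.0000: CF_t = 40.000000, DF = 0.926337, PV = 37.053471
  t = 3.0000: CF_t = 1040.000000, DF = 0.891566, PV = 927.228339
Price P = sum_t PV_t = 1002.780366
First compute Macaulay numerator sum_t t * PV_t:
  t * PV_t at t = 1.0000: 38.498556
  t * PV_t at t = 2.0000: 74.106942
  t * PV_t at t = 3.0000: 2781.685017
Macaulay duration D = 2894.290516 / 1002.780366 = 2.886266
Modified duration = D / (1 + y/m) = 2.886266 / (1 + 0.039000) = 2.777927


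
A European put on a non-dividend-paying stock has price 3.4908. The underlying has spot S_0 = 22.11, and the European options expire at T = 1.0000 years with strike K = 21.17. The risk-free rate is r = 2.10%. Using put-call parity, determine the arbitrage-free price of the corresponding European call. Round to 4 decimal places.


Answer: Call price = 4.8707

Derivation:
Put-call parity: C - P = S_0 * exp(-qT) - K * exp(-rT).
S_0 * exp(-qT) = 22.1100 * 1.00000000 = 22.11000000
K * exp(-rT) = 21.1700 * 0.97921896 = 20.73006548
C = P + S*exp(-qT) - K*exp(-rT)
C = 3.4908 + 22.11000000 - 20.73006548 = 4.8707


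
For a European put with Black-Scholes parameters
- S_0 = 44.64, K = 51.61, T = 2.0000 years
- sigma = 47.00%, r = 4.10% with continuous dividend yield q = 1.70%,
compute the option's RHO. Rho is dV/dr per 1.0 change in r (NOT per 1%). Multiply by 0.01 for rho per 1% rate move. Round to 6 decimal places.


Answer: Rho = -65.026809

Derivation:
d1 = 0.1862773006; d2 = -0.4784030737
phi(d1) = 0.3920804818; exp(-qT) = 0.9665715046; exp(-rT) = 0.9212719587
N(-d2) = 0.6838183268
Rho = -K*T*exp(-rT)*N(-d2) = -51.6100 * 2.0000 * 0.9212719587 * 0.6838183268 = -65.026809


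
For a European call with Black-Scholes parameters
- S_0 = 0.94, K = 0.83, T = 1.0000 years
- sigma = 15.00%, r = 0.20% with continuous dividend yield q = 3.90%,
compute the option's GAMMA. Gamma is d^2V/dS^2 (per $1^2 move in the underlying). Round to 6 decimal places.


d1 = 0.6580278298; d2 = 0.5080278298
phi(d1) = 0.3212810976; exp(-qT) = 0.9617507091; exp(-rT) = 0.9980019987
Gamma = exp(-qT) * phi(d1) / (S * sigma * sqrt(T)) = 0.9617507091 * 0.3212810976 / (0.9400 * 0.1500 * 1.0000000000) = 2.191435

Answer: Gamma = 2.191435


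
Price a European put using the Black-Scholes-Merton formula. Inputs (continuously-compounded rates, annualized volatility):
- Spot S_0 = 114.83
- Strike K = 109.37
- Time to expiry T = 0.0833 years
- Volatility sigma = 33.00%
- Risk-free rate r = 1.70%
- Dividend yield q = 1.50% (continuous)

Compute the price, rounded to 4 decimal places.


d1 = (ln(S/K) + (r - q + 0.5*sigma^2) * T) / (sigma * sqrt(T)) = 0.56086027
d2 = d1 - sigma * sqrt(T) = 0.46561653
exp(-rT) = 0.99858490; exp(-qT) = 0.99875128
P = K * exp(-rT) * N(-d2) - S_0 * exp(-qT) * N(-d1)
N(-d1) = 0.28744640; N(-d2) = 0.32074501
P = 109.3700 * 0.99858490 * 0.32074501 - 114.8300 * 0.99875128 * 0.28744640 = 2.0640

Answer: Price = 2.0640


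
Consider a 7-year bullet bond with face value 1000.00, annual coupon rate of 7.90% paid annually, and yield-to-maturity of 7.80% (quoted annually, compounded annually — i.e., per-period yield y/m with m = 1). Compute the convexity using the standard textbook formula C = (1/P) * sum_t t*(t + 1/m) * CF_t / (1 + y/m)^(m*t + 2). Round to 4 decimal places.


Coupon per period c = face * coupon_rate / m = 79.000000
Periods per year m = 1; per-period yield y/m = 0.078000
Number of cashflows N = 7
Cashflows (t years, CF_t, discount factor 1/(1+y/m)^(m*t), PV):
  t = 1.0000: CF_t = 79.000000, DF = 0.927644, PV = 73.283859
  t = 2.0000: CF_t = 79.000000, DF = 0.860523, PV = 67.981316
  t = 3.0000: CF_t = 79.000000, DF = 0.798259, PV = 63.062446
  t = 4.0000: CF_t = 79.000000, DF = 0.740500, PV = 58.499486
  t = 5.0000: CF_t = 79.000000, DF = 0.686920, PV = 54.266684
  t = 6.0000: CF_t = 79.000000, DF = 0.637217, PV = 50.340152
  t = 7.0000: CF_t = 1079.000000, DF = 0.591111, PV = 637.808230
Price P = sum_t PV_t = 1005.242173
Convexity numerator sum_t t*(t + 1/m) * CF_t / (1+y/m)^(m*t + 2):
  t = 1.0000: term = 126.124891
  t = 2.0000: term = 350.996914
  t = 3.0000: term = 651.200212
  t = 4.0000: term = 1006.803048
  t = 5.0000: term = 1400.931886
  t = 6.0000: term = 1819.392059
  t = 7.0000: term = 30735.524167
Convexity = (1/P) * sum = 36090.973178 / 1005.242173 = 35.902765

Answer: Convexity = 35.9028


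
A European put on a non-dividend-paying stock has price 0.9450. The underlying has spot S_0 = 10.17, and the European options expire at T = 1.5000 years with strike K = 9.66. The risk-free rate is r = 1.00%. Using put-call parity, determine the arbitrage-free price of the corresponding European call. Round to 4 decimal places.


Answer: Call price = 1.5988

Derivation:
Put-call parity: C - P = S_0 * exp(-qT) - K * exp(-rT).
S_0 * exp(-qT) = 10.1700 * 1.00000000 = 10.17000000
K * exp(-rT) = 9.6600 * 0.98511194 = 9.51618134
C = P + S*exp(-qT) - K*exp(-rT)
C = 0.9450 + 10.17000000 - 9.51618134 = 1.5988


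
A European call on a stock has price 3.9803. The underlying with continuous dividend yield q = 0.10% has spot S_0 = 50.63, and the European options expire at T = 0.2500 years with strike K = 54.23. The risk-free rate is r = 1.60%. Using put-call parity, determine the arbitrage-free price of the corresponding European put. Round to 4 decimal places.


Put-call parity: C - P = S_0 * exp(-qT) - K * exp(-rT).
S_0 * exp(-qT) = 50.6300 * 0.99975003 = 50.61734408
K * exp(-rT) = 54.2300 * 0.99600799 = 54.01351326
P = C - S*exp(-qT) + K*exp(-rT)
P = 3.9803 - 50.61734408 + 54.01351326 = 7.3765

Answer: Put price = 7.3765


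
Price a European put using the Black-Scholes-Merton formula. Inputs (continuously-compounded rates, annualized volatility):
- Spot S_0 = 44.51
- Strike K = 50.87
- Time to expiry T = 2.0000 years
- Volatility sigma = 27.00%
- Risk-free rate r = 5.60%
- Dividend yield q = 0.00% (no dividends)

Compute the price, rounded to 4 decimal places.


Answer: Price = 7.3085

Derivation:
d1 = (ln(S/K) + (r - q + 0.5*sigma^2) * T) / (sigma * sqrt(T)) = 0.13445642
d2 = d1 - sigma * sqrt(T) = -0.24738124
exp(-rT) = 0.89404426; exp(-qT) = 1.00000000
P = K * exp(-rT) * N(-d2) - S_0 * exp(-qT) * N(-d1)
N(-d1) = 0.44652084; N(-d2) = 0.59769341
P = 50.8700 * 0.89404426 * 0.59769341 - 44.5100 * 1.00000000 * 0.44652084 = 7.3085


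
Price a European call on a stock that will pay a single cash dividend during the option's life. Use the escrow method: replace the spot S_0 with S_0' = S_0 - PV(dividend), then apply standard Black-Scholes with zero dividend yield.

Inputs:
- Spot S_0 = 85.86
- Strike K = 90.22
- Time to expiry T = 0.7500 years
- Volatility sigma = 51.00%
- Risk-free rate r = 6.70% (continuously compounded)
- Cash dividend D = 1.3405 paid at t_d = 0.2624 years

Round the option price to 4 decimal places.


Answer: Price = 14.2665

Derivation:
PV(D) = D * exp(-r * t_d) = 1.3405 * 0.98257284 = 1.31713889
S_0' = S_0 - PV(D) = 85.8600 - 1.31713889 = 84.54286111
d1 = (ln(S_0'/K) + (r + sigma^2/2)*T) / (sigma*sqrt(T)) = 0.18745772
d2 = d1 - sigma*sqrt(T) = -0.25421523
exp(-rT) = 0.95099165
N(d1) = 0.57434912; N(d2) = 0.39966464
C = S_0' * N(d1) - K * exp(-rT) * N(d2) = 84.54286111 * 0.57434912 - 90.2200 * 0.95099165 * 0.39966464 = 14.2665


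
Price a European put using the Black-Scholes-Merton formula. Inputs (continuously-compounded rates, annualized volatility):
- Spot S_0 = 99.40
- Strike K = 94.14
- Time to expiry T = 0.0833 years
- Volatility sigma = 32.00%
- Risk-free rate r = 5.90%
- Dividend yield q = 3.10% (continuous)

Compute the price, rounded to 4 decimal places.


d1 = (ln(S/K) + (r - q + 0.5*sigma^2) * T) / (sigma * sqrt(T)) = 0.66011308
d2 = d1 - sigma * sqrt(T) = 0.56775552
exp(-rT) = 0.99509736; exp(-qT) = 0.99742103
P = K * exp(-rT) * N(-d2) - S_0 * exp(-qT) * N(-d1)
N(-d1) = 0.25459063; N(-d2) = 0.28510049
P = 94.1400 * 0.99509736 * 0.28510049 - 99.4000 * 0.99742103 * 0.25459063 = 1.4667

Answer: Price = 1.4667


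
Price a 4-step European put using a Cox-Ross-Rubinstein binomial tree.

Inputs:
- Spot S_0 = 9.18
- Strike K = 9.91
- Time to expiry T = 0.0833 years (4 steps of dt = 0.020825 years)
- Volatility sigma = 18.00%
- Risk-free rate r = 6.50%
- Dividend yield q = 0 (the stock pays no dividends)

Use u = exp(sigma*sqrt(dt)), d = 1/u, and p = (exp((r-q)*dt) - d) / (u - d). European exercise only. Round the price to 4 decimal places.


dt = T/N = 0.020825
u = exp(sigma*sqrt(dt)) = 1.026316; d = 1/u = 0.974359
p = (exp((r-q)*dt) - d) / (u - d) = 0.519577
Discount per step: exp(-r*dt) = 0.998647
Stock lattice S(k, i) with i counting down-moves:
  k=0: S(0,0) = 9.1800
  k=1: S(1,0) = 9.4216; S(1,1) = 8.9446
  k=2: S(2,0) = 9.6695; S(2,1) = 9.1800; S(2,2) = 8.7153
  k=3: S(3,0) = 9.9240; S(3,1) = 9.4216; S(3,2) = 8.9446; S(3,3) = 8.4918
  k=4: S(4,0) = 10.1851; S(4,1) = 9.6695; S(4,2) = 9.1800; S(4,3) = 8.7153; S(4,4) = 8.2741
Terminal payoffs V(N, i) = max(K - S_T, 0):
  V(4,0) = 0.000000; V(4,1) = 0.240483; V(4,2) = 0.730000; V(4,3) = 1.194735; V(4,4) = 1.635943
Backward induction: V(k, i) = exp(-r*dt) * [p * V(k+1, i) + (1-p) * V(k+1, i+1)].
  V(3,0) = exp(-r*dt) * [p*0.000000 + (1-p)*0.240483] = 0.115377
  V(3,1) = exp(-r*dt) * [p*0.240483 + (1-p)*0.730000] = 0.475015
  V(3,2) = exp(-r*dt) * [p*0.730000 + (1-p)*1.194735] = 0.951980
  V(3,3) = exp(-r*dt) * [p*1.194735 + (1-p)*1.635943] = 1.404799
  V(2,0) = exp(-r*dt) * [p*0.115377 + (1-p)*0.475015] = 0.287766
  V(2,1) = exp(-r*dt) * [p*0.475015 + (1-p)*0.951980] = 0.703207
  V(2,2) = exp(-r*dt) * [p*0.951980 + (1-p)*1.404799] = 1.167943
  V(1,0) = exp(-r*dt) * [p*0.287766 + (1-p)*0.703207] = 0.486694
  V(1,1) = exp(-r*dt) * [p*0.703207 + (1-p)*1.167943] = 0.925224
  V(0,0) = exp(-r*dt) * [p*0.486694 + (1-p)*0.925224] = 0.696431

Answer: Price = V(0,0) = 0.6964


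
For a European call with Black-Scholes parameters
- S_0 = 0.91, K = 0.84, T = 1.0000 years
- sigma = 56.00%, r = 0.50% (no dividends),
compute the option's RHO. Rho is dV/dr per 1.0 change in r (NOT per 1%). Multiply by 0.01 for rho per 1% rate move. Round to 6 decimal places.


Answer: Rho = 0.375296

Derivation:
d1 = 0.4318619780; d2 = -0.1281380220
phi(d1) = 0.3634218794; exp(-qT) = 1.0000000000; exp(-rT) = 0.9950124792
N(d2) = 0.4490198734
Rho = K*T*exp(-rT)*N(d2) = 0.8400 * 1.0000 * 0.9950124792 * 0.4490198734 = 0.375296


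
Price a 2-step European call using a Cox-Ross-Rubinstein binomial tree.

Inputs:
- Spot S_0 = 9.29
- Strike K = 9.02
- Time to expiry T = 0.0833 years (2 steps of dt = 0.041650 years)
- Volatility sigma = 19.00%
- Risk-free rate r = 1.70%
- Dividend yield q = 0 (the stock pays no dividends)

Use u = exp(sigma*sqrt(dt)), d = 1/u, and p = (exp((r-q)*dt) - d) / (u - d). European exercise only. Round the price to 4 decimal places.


Answer: Price = V(0,0) = 0.3887

Derivation:
dt = T/N = 0.041650
u = exp(sigma*sqrt(dt)) = 1.039537; d = 1/u = 0.961966
p = (exp((r-q)*dt) - d) / (u - d) = 0.499438
Discount per step: exp(-r*dt) = 0.999292
Stock lattice S(k, i) with i counting down-moves:
  k=0: S(0,0) = 9.2900
  k=1: S(1,0) = 9.6573; S(1,1) = 8.9367
  k=2: S(2,0) = 10.0391; S(2,1) = 9.2900; S(2,2) = 8.5968
Terminal payoffs V(N, i) = max(S_T - K, 0):
  V(2,0) = 1.019128; V(2,1) = 0.270000; V(2,2) = 0.000000
Backward induction: V(k, i) = exp(-r*dt) * [p * V(k+1, i) + (1-p) * V(k+1, i+1)].
  V(1,0) = exp(-r*dt) * [p*1.019128 + (1-p)*0.270000] = 0.643687
  V(1,1) = exp(-r*dt) * [p*0.270000 + (1-p)*0.000000] = 0.134753
  V(0,0) = exp(-r*dt) * [p*0.643687 + (1-p)*0.134753] = 0.388659


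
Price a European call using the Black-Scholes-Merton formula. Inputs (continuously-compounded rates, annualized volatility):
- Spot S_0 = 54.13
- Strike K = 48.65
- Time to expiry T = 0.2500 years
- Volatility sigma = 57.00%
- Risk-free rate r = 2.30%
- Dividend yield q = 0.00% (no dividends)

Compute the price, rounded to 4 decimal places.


d1 = (ln(S/K) + (r - q + 0.5*sigma^2) * T) / (sigma * sqrt(T)) = 0.53719036
d2 = d1 - sigma * sqrt(T) = 0.25219036
exp(-rT) = 0.99426650; exp(-qT) = 1.00000000
C = S_0 * exp(-qT) * N(d1) - K * exp(-rT) * N(d2)
N(d1) = 0.70443193; N(d2) = 0.59955303
C = 54.1300 * 1.00000000 * 0.70443193 - 48.6500 * 0.99426650 * 0.59955303 = 9.1299

Answer: Price = 9.1299


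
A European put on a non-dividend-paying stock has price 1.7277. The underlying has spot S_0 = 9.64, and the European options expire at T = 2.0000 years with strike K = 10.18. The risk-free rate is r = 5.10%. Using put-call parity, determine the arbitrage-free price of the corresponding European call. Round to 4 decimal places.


Answer: Call price = 2.1749

Derivation:
Put-call parity: C - P = S_0 * exp(-qT) - K * exp(-rT).
S_0 * exp(-qT) = 9.6400 * 1.00000000 = 9.64000000
K * exp(-rT) = 10.1800 * 0.90302955 = 9.19284084
C = P + S*exp(-qT) - K*exp(-rT)
C = 1.7277 + 9.64000000 - 9.19284084 = 2.1749


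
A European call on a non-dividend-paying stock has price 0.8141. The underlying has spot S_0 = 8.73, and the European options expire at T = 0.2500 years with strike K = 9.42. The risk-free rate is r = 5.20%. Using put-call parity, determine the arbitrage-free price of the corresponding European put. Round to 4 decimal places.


Put-call parity: C - P = S_0 * exp(-qT) - K * exp(-rT).
S_0 * exp(-qT) = 8.7300 * 1.00000000 = 8.73000000
K * exp(-rT) = 9.4200 * 0.98708414 = 9.29833255
P = C - S*exp(-qT) + K*exp(-rT)
P = 0.8141 - 8.73000000 + 9.29833255 = 1.3824

Answer: Put price = 1.3824


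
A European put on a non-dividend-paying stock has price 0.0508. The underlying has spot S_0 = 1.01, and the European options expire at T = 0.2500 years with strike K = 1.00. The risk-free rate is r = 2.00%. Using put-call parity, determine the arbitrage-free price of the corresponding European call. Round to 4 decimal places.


Put-call parity: C - P = S_0 * exp(-qT) - K * exp(-rT).
S_0 * exp(-qT) = 1.0100 * 1.00000000 = 1.01000000
K * exp(-rT) = 1.0000 * 0.99501248 = 0.99501248
C = P + S*exp(-qT) - K*exp(-rT)
C = 0.0508 + 1.01000000 - 0.99501248 = 0.0658

Answer: Call price = 0.0658


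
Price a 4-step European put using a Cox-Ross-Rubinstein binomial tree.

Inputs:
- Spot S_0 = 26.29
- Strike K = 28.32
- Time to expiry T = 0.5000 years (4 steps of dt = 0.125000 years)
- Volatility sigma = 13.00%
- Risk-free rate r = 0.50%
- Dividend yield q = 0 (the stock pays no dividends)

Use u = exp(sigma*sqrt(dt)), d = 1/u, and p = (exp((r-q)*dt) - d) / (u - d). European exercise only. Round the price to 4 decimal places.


dt = T/N = 0.125000
u = exp(sigma*sqrt(dt)) = 1.047035; d = 1/u = 0.955078
p = (exp((r-q)*dt) - d) / (u - d) = 0.495310
Discount per step: exp(-r*dt) = 0.999375
Stock lattice S(k, i) with i counting down-moves:
  k=0: S(0,0) = 26.2900
  k=1: S(1,0) = 27.5265; S(1,1) = 25.1090
  k=2: S(2,0) = 28.8212; S(2,1) = 26.2900; S(2,2) = 23.9811
  k=3: S(3,0) = 30.1768; S(3,1) = 27.5265; S(3,2) = 25.1090; S(3,3) = 22.9038
  k=4: S(4,0) = 31.5962; S(4,1) = 28.8212; S(4,2) = 26.2900; S(4,3) = 23.9811; S(4,4) = 21.8749
Terminal payoffs V(N, i) = max(K - S_T, 0):
  V(4,0) = 0.000000; V(4,1) = 0.000000; V(4,2) = 2.030000; V(4,3) = 4.338930; V(4,4) = 6.445078
Backward induction: V(k, i) = exp(-r*dt) * [p * V(k+1, i) + (1-p) * V(k+1, i+1)].
  V(3,0) = exp(-r*dt) * [p*0.000000 + (1-p)*0.000000] = 0.000000
  V(3,1) = exp(-r*dt) * [p*0.000000 + (1-p)*2.030000] = 1.023880
  V(3,2) = exp(-r*dt) * [p*2.030000 + (1-p)*4.338930] = 3.193297
  V(3,3) = exp(-r*dt) * [p*4.338930 + (1-p)*6.445078] = 5.398506
  V(2,0) = exp(-r*dt) * [p*0.000000 + (1-p)*1.023880] = 0.516419
  V(2,1) = exp(-r*dt) * [p*1.023880 + (1-p)*3.193297] = 2.117438
  V(2,2) = exp(-r*dt) * [p*3.193297 + (1-p)*5.398506] = 4.303552
  V(1,0) = exp(-r*dt) * [p*0.516419 + (1-p)*2.117438] = 1.323609
  V(1,1) = exp(-r*dt) * [p*2.117438 + (1-p)*4.303552] = 3.218735
  V(0,0) = exp(-r*dt) * [p*1.323609 + (1-p)*3.218735] = 2.278635

Answer: Price = V(0,0) = 2.2786


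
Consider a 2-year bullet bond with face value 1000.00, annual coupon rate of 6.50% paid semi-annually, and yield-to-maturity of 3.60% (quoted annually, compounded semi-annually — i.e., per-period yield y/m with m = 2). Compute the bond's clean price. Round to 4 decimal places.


Coupon per period c = face * coupon_rate / m = 32.500000
Periods per year m = 2; per-period yield y/m = 0.018000
Number of cashflows N = 4
Cashflows (t years, CF_t, discount factor 1/(1+y/m)^(m*t), PV):
  t = 0.5000: CF_t = 32.500000, DF = 0.982318, PV = 31.925344
  t = 1.0000: CF_t = 32.500000, DF = 0.964949, PV = 31.360849
  t = 1.5000: CF_t = 32.500000, DF = 0.947887, PV = 30.806335
  t = 2.0000: CF_t = 1032.500000, DF = 0.931127, PV = 961.388556
Price P = sum_t PV_t = 1055.481083

Answer: Price = 1055.4811


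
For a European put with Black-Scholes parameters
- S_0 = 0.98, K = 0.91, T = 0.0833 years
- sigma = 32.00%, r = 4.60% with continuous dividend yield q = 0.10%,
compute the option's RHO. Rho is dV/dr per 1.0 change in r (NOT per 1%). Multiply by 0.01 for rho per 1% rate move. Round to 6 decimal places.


d1 = 0.8891684320; d2 = 0.7968108660
phi(d1) = 0.2686760814; exp(-qT) = 0.9999167035; exp(-rT) = 0.9961755320
N(-d2) = 0.2127804417
Rho = -K*T*exp(-rT)*N(-d2) = -0.9100 * 0.0833 * 0.9961755320 * 0.2127804417 = -0.016068

Answer: Rho = -0.016068


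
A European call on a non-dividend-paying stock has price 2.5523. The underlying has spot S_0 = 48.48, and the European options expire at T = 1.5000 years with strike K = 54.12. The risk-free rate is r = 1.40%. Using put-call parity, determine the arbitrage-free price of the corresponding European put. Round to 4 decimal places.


Answer: Put price = 7.0676

Derivation:
Put-call parity: C - P = S_0 * exp(-qT) - K * exp(-rT).
S_0 * exp(-qT) = 48.4800 * 1.00000000 = 48.48000000
K * exp(-rT) = 54.1200 * 0.97921896 = 52.99533036
P = C - S*exp(-qT) + K*exp(-rT)
P = 2.5523 - 48.48000000 + 52.99533036 = 7.0676
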